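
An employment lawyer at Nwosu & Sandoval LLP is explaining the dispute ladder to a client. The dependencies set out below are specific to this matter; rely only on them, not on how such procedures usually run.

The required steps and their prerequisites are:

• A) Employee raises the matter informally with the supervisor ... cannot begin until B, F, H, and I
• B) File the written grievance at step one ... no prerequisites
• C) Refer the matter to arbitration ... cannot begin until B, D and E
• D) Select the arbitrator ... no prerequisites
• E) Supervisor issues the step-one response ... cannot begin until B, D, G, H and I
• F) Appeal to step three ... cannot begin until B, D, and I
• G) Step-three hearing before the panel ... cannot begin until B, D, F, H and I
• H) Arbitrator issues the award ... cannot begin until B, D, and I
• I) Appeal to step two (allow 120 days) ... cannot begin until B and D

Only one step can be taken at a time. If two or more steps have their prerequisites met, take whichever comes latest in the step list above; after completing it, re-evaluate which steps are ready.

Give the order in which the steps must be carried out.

D → B → I → H → F → G → E → C → A

D and B have no prerequisites; D is listed later, so D is first.
That leaves B as the only ready step → B.
Next only I has its prerequisites met → I.
Now H and F have their prerequisites met. H is listed later, so H next.
F is the only step now ready → F.
Ready: G and A. G is listed later → G.
Now E and A have their prerequisites met. E is listed later, so E next.
Now C and A have their prerequisites met. C is listed later, so C next.
A is the only step now ready → A.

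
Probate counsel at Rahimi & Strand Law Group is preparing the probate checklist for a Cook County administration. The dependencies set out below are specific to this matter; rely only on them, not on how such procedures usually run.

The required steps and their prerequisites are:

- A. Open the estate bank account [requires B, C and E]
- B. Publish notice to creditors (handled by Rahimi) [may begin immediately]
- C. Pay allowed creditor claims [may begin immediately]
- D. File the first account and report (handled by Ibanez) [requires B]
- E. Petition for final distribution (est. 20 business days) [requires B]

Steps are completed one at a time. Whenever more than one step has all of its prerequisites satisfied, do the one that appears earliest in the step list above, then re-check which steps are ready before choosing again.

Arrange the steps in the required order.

Nothing is required for B and C. B is listed earlier → B first.
D and E now also ready, so the ready set is {C, D, E}; C is listed earlier → C.
Now D and E have their prerequisites met. D is listed earlier, so D next.
E needed B, now all done → E.
A needed B, C and E, now all done → A.

B, C, D, E, A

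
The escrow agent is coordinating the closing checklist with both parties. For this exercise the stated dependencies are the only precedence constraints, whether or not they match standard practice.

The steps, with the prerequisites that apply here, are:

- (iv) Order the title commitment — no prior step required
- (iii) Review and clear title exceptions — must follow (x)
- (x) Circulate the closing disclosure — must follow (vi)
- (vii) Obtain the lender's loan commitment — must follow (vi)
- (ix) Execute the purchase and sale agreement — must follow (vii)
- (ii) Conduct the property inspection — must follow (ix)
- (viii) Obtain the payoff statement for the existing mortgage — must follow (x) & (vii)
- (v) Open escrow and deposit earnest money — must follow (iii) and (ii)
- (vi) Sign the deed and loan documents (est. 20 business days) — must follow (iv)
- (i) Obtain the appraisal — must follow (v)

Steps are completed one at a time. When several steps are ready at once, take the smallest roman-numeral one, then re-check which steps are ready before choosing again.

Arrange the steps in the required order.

(iv) → (vi) → (vii) → (ix) → (ii) → (x) → (iii) → (v) → (i) → (viii)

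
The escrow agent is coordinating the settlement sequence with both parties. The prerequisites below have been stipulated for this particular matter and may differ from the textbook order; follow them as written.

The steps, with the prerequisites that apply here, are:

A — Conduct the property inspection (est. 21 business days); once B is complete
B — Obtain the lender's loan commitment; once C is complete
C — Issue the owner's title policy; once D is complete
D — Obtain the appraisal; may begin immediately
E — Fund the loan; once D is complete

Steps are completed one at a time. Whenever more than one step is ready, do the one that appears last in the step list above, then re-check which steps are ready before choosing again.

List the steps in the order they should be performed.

Only D has no prerequisites, so it is first.
E and C are both available; E is listed later → E.
Next only C has its prerequisites met → C.
Next only B has its prerequisites met → B.
A needed B, now all done → A.

D E C B A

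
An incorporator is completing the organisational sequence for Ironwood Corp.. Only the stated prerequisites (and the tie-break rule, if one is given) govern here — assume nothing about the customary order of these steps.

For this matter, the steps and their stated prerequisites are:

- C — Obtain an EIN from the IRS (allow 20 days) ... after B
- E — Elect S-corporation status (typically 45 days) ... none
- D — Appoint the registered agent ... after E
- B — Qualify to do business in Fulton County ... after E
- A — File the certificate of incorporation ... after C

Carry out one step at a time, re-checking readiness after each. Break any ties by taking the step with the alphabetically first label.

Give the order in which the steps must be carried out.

E B C A D

E is the only step with nothing outstanding, so it goes first.
Now B and D have their prerequisites met. B has the earlier label, so B next.
Now C and D have their prerequisites met. C has the earlier label, so C next.
A and D are both available; A has the earlier label → A.
D is the only step now ready → D.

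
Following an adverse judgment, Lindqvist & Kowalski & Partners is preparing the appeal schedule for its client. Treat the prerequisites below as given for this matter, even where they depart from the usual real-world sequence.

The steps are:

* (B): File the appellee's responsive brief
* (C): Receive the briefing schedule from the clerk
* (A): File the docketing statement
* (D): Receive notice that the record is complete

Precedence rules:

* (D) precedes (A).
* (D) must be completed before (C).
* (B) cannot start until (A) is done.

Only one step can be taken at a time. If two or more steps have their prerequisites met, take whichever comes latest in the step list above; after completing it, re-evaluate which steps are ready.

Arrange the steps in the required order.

(D), (A), (C), (B)

Only (D) has no prerequisites, so it is first.
Now (A) and (C) have their prerequisites met. (A) is listed later, so (A) next.
(B) now also ready, so the ready set is {(C), (B)}; (C) is listed later → (C).
That leaves (B) as the only ready step → (B).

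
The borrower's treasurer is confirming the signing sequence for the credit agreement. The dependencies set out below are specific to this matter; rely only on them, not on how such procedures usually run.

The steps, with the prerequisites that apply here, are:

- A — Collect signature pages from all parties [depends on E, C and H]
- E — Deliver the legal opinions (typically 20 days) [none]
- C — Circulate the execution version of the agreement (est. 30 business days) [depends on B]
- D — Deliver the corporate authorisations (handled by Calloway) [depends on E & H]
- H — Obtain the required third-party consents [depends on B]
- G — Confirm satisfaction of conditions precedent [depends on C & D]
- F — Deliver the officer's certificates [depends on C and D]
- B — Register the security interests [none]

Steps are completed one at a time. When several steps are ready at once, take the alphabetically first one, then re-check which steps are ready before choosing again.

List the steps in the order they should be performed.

B and E have no prerequisites; B has the earlier label, so B is first.
C and H now also ready, so the ready set is {C, E, H}; C has the earlier label → C.
E and H are both available; E has the earlier label → E.
Next only H has its prerequisites met → H.
Now A and D have their prerequisites met. A has the earlier label, so A next.
That leaves D as the only ready step → D.
Now F and G have their prerequisites met. F has the earlier label, so F next.
G is the only step now ready → G.

B, C, E, H, A, D, F, G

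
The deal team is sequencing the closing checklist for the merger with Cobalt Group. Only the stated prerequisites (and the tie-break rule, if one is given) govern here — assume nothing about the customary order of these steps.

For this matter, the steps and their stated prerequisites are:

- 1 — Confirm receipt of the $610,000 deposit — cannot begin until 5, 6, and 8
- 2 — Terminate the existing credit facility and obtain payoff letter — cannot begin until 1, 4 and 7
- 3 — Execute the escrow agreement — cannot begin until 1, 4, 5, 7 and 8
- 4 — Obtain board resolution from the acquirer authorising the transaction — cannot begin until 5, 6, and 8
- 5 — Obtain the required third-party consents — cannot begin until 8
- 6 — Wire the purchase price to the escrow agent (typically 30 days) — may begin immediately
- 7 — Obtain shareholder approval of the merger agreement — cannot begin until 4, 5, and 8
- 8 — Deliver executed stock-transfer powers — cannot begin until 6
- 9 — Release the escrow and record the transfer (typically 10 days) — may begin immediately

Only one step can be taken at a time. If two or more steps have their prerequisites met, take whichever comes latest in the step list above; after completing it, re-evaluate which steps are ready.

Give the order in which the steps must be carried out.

Nothing is required for 9 and 6. 9 is listed later → 9 first.
6 is the only step now ready → 6.
8 needed 6, now all done → 8.
5 needed 8, now all done → 5.
Ready: 4 and 1. 4 is listed later → 4.
7 now also ready, so the ready set is {7, 1}; 7 is listed later → 7.
That leaves 1 as the only ready step → 1.
Now 3 and 2 have their prerequisites met. 3 is listed later, so 3 next.
That leaves 2 as the only ready step → 2.

9 → 6 → 8 → 5 → 4 → 7 → 1 → 3 → 2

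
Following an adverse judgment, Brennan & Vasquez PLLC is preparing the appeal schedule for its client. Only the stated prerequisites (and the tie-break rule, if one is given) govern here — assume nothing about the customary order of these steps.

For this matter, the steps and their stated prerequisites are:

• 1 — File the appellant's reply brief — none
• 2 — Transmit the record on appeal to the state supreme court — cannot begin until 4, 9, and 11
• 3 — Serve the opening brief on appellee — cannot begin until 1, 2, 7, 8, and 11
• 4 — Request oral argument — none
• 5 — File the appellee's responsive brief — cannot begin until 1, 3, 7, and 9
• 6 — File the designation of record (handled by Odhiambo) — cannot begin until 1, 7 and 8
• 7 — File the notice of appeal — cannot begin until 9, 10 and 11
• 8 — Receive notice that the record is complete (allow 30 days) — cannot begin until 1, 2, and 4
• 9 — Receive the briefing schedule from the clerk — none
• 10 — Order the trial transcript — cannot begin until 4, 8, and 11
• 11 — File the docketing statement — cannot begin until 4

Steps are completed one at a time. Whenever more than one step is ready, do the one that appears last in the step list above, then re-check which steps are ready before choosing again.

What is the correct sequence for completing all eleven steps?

9, 4, 11, 2, 1, 8, 10, 7, 6, 3, 5

Nothing is required for 9, 4 and 1. 9 is listed later → 9 first.
Ready: 4 and 1. 4 is listed later → 4.
11 now also ready, so the ready set is {11, 1}; 11 is listed later → 11.
2 now also ready, so the ready set is {2, 1}; 2 is listed later → 2.
That leaves 1 as the only ready step → 1.
Next only 8 has its prerequisites met → 8.
10 needed 11, 8 and 4, now all done → 10.
That leaves 7 as the only ready step → 7.
Ready: 6 and 3. 6 is listed later → 6.
That leaves 3 as the only ready step → 3.
5 needed 9, 7, 3 and 1, now all done → 5.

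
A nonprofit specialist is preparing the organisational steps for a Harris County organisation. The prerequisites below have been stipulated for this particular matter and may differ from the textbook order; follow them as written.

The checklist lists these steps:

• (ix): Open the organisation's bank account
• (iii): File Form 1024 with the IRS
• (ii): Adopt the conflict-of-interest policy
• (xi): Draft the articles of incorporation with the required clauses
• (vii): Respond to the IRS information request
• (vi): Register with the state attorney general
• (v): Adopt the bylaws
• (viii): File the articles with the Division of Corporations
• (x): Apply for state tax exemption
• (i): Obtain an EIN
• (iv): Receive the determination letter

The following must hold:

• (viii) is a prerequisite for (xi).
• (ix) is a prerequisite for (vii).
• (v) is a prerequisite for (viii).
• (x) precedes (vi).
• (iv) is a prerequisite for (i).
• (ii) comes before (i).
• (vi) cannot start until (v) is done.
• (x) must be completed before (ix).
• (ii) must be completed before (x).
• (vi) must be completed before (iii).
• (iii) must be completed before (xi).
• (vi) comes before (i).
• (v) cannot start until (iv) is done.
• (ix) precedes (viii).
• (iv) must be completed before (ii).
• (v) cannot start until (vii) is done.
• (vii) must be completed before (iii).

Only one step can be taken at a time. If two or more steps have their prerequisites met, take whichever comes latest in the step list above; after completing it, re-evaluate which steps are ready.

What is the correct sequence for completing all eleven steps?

(iv) (ii) (x) (ix) (vii) (v) (viii) (vi) (i) (iii) (xi)

Only (iv) has no prerequisites, so it is first.
(ii) needed (iv), now all done → (ii).
(x) is the only step now ready → (x).
(ix) needed (x), now all done → (ix).
Next only (vii) has its prerequisites met → (vii).
(v) is the only step now ready → (v).
Now (viii) and (vi) have their prerequisites met. (viii) is listed later, so (viii) next.
That leaves (vi) as the only ready step → (vi).
Ready: (i) and (iii). (i) is listed later → (i).
Next only (iii) has its prerequisites met → (iii).
(xi) needed (viii) and (iii), now all done → (xi).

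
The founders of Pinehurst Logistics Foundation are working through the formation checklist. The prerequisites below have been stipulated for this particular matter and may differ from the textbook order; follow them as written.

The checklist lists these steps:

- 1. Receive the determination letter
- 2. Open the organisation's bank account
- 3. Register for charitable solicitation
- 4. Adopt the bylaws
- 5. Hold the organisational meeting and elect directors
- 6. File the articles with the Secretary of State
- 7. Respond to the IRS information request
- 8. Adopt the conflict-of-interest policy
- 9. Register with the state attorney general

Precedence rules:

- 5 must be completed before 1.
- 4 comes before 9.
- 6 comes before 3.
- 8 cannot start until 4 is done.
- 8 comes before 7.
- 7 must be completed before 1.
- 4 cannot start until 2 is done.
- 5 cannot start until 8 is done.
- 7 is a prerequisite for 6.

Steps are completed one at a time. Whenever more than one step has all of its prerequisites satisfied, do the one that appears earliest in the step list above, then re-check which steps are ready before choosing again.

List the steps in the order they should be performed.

2 is the only step with nothing outstanding, so it goes first.
4 needed 2, now all done → 4.
Now 8 and 9 have their prerequisites met. 8 is listed earlier, so 8 next.
5 and 7 now also ready, so the ready set is {5, 7, 9}; 5 is listed earlier → 5.
Now 7 and 9 have their prerequisites met. 7 is listed earlier, so 7 next.
1 and 6 now also ready, so the ready set is {1, 6, 9}; 1 is listed earlier → 1.
6 and 9 are both available; 6 is listed earlier → 6.
Ready: 3 and 9. 3 is listed earlier → 3.
9 needed 4, now all done → 9.

2 → 4 → 8 → 5 → 7 → 1 → 6 → 3 → 9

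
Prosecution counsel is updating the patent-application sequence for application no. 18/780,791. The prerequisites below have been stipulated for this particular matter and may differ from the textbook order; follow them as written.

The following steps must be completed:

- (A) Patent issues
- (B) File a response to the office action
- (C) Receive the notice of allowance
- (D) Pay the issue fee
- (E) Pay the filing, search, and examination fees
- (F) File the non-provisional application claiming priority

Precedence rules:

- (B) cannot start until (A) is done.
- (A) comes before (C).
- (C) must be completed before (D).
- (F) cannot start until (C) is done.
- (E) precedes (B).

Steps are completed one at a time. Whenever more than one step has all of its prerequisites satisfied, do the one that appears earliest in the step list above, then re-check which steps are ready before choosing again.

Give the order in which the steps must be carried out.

(A), (C), (D), (E), (B), (F)

(A) and (E) have no prerequisites; (A) is listed earlier, so (A) is first.
(C) now also ready, so the ready set is {(C), (E)}; (C) is listed earlier → (C).
Now (D), (E) and (F) have their prerequisites met. (D) is listed earlier, so (D) next.
Now (E) and (F) have their prerequisites met. (E) is listed earlier, so (E) next.
Ready: (B) and (F). (B) is listed earlier → (B).
(F) is the only step now ready → (F).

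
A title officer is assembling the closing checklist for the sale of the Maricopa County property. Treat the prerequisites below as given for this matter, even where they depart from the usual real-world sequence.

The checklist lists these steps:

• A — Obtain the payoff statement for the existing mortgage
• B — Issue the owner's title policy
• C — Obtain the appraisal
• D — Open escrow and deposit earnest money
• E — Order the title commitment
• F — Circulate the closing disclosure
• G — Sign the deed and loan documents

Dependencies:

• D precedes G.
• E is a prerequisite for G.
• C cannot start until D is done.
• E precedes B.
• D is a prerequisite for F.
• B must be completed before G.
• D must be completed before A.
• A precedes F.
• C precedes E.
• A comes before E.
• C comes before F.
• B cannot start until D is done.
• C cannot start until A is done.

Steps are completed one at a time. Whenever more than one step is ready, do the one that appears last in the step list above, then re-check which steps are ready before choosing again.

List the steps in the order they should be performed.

D has no prerequisites → D first.
That leaves A as the only ready step → A.
C needed D and A, now all done → C.
Ready: F and E. F is listed later → F.
E needed C and A, now all done → E.
B needed E and D, now all done → B.
That leaves G as the only ready step → G.

D, A, C, F, E, B, G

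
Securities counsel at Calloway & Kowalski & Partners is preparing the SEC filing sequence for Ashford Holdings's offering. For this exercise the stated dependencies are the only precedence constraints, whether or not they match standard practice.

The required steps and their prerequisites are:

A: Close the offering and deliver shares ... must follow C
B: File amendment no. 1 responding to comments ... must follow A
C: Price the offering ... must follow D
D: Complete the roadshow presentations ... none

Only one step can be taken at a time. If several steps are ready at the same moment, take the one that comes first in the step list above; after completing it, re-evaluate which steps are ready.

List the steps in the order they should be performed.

D is the only step with nothing outstanding, so it goes first.
C is the only step now ready → C.
A needed C, now all done → A.
B is the only step now ready → B.

D, C, A, B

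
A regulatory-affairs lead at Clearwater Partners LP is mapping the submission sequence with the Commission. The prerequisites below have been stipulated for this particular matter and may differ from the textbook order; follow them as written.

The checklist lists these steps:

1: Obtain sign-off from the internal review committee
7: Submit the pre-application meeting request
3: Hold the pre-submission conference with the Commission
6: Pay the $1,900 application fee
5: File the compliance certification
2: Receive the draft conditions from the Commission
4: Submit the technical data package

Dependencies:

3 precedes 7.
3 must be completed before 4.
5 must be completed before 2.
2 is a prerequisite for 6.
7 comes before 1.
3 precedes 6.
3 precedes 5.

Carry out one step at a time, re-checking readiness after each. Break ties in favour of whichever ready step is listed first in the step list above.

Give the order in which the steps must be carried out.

3 → 7 → 1 → 5 → 2 → 6 → 4

3 has no prerequisites → 3 first.
Now 7, 5 and 4 have their prerequisites met. 7 is listed earlier, so 7 next.
1 now also ready, so the ready set is {1, 5, 4}; 1 is listed earlier → 1.
5 and 4 are both available; 5 is listed earlier → 5.
2 now also ready, so the ready set is {2, 4}; 2 is listed earlier → 2.
6 now also ready, so the ready set is {6, 4}; 6 is listed earlier → 6.
4 needed 3, now all done → 4.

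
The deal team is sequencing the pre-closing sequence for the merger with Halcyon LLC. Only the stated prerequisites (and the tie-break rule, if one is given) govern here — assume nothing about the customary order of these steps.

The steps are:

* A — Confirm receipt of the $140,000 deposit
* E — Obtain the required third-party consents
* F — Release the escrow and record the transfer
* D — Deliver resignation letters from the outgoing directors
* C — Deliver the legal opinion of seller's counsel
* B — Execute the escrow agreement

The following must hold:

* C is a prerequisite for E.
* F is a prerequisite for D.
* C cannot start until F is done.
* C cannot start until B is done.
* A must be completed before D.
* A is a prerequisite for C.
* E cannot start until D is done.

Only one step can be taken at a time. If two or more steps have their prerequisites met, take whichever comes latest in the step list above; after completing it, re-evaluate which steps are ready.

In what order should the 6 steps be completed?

B → F → A → C → D → E

Nothing is required for B, F and A. B is listed later → B first.
Ready: F and A. F is listed later → F.
That leaves A as the only ready step → A.
C and D are both available; C is listed later → C.
D needed F and A, now all done → D.
Next only E has its prerequisites met → E.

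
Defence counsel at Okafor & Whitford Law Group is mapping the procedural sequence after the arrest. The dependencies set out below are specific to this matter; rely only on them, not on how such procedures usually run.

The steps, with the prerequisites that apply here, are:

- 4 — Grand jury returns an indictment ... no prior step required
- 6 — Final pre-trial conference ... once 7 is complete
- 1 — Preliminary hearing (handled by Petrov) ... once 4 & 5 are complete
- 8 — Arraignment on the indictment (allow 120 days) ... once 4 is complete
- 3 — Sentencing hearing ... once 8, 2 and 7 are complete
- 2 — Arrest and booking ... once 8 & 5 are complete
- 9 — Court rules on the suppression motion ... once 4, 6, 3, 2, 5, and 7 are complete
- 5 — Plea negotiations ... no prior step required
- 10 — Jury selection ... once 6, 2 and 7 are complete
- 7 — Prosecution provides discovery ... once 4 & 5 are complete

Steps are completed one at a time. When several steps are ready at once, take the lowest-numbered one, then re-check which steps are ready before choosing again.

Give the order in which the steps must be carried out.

4 and 5 have no prerequisites; 4 has the earlier label, so 4 is first.
8 now also ready, so the ready set is {5, 8}; 5 has the earlier label → 5.
1 and 7 now also ready, so the ready set is {1, 7, 8}; 1 has the earlier label → 1.
7 and 8 are both available; 7 has the earlier label → 7.
6 now also ready, so the ready set is {6, 8}; 6 has the earlier label → 6.
8 is the only step now ready → 8.
Next only 2 has its prerequisites met → 2.
Ready: 3 and 10. 3 has the earlier label → 3.
Ready: 9 and 10. 9 has the earlier label → 9.
10 needed 2, 6 and 7, now all done → 10.

4, 5, 1, 7, 6, 8, 2, 3, 9, 10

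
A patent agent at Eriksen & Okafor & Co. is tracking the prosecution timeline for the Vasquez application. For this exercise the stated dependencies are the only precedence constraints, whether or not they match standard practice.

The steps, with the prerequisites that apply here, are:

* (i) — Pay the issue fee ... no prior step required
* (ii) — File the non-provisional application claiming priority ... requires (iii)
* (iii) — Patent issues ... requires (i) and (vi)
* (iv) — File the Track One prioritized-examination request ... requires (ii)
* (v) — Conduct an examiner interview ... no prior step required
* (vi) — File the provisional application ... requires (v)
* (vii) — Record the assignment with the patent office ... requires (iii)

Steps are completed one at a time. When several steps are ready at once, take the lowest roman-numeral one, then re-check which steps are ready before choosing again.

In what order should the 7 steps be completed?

(i) → (v) → (vi) → (iii) → (ii) → (iv) → (vii)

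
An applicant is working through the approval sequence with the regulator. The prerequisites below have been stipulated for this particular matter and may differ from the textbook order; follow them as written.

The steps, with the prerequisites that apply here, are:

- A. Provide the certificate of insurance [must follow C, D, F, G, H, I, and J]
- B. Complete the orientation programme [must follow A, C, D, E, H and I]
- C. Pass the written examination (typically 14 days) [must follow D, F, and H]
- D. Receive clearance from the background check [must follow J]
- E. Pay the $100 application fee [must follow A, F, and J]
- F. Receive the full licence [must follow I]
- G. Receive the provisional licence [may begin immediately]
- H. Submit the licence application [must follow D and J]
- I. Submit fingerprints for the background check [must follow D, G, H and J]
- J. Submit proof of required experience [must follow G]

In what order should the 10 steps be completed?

Only G has no prerequisites, so it is first.
J is the only step now ready → J.
D is the only step now ready → D.
H is the only step now ready → H.
Next only I has its prerequisites met → I.
F is the only step now ready → F.
C needed D, F and H, now all done → C.
A is the only step now ready → A.
Next only E has its prerequisites met → E.
B is the only step now ready → B.

G J D H I F C A E B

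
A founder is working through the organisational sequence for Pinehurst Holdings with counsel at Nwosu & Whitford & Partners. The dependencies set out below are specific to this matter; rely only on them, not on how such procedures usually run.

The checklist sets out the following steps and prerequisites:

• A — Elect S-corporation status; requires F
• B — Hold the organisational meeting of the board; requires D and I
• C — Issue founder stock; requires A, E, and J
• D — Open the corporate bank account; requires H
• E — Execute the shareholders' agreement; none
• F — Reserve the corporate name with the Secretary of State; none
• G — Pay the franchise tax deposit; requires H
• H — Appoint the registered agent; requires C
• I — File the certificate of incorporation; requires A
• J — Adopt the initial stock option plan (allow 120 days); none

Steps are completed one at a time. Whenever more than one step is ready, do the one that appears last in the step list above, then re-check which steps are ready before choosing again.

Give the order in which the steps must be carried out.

J, F, E, A, I, C, H, G, D, B

Nothing is required for J, F and E. J is listed later → J first.
Now F and E have their prerequisites met. F is listed later, so F next.
Ready: E and A. E is listed later → E.
That leaves A as the only ready step → A.
I and C are both available; I is listed later → I.
That leaves C as the only ready step → C.
Next only H has its prerequisites met → H.
Ready: G and D. G is listed later → G.
D needed H, now all done → D.
That leaves B as the only ready step → B.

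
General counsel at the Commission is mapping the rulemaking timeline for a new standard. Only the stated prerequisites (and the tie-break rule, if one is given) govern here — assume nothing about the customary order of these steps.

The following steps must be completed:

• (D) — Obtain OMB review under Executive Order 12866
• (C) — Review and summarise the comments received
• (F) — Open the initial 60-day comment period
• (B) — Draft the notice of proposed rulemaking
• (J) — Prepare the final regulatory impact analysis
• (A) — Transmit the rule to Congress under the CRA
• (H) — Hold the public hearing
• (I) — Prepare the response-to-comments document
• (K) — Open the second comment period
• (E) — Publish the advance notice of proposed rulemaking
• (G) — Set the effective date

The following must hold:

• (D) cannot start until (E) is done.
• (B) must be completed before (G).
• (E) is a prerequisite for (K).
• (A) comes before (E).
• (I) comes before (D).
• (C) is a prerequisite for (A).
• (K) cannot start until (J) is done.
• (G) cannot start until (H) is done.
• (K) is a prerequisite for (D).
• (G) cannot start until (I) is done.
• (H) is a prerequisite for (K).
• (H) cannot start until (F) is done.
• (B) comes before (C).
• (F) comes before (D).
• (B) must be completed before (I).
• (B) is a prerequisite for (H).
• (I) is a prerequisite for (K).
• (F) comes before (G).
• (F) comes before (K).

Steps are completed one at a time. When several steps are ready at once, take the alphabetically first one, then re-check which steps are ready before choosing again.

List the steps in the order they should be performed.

(B) → (C) → (A) → (E) → (F) → (H) → (I) → (G) → (J) → (K) → (D)

(B), (F) and (J) have no prerequisites; (B) has the earlier label, so (B) is first.
Ready: (C), (F), (I) and (J). (C) has the earlier label → (C).
(A) now also ready, so the ready set is {(A), (F), (I), (J)}; (A) has the earlier label → (A).
(E), (F), (I) and (J) are all available; (E) has the earlier label → (E).
Ready: (F), (I) and (J). (F) has the earlier label → (F).
(H), (I) and (J) are all available; (H) has the earlier label → (H).
Ready: (I) and (J). (I) has the earlier label → (I).
(G) now also ready, so the ready set is {(G), (J)}; (G) has the earlier label → (G).
Next only (J) has its prerequisites met → (J).
That leaves (K) as the only ready step → (K).
Next only (D) has its prerequisites met → (D).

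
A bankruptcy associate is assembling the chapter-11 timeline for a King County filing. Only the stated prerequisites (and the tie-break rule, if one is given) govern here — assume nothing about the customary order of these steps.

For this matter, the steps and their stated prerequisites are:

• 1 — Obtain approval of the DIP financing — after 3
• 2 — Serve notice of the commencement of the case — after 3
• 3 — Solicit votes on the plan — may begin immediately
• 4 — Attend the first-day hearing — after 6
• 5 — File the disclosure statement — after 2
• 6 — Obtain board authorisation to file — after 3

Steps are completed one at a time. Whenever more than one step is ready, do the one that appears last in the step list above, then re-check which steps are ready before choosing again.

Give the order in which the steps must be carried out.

Only 3 has no prerequisites, so it is first.
Ready: 6, 2 and 1. 6 is listed later → 6.
Ready: 4, 2 and 1. 4 is listed later → 4.
Ready: 2 and 1. 2 is listed later → 2.
5 now also ready, so the ready set is {5, 1}; 5 is listed later → 5.
1 needed 3, now all done → 1.

3 6 4 2 5 1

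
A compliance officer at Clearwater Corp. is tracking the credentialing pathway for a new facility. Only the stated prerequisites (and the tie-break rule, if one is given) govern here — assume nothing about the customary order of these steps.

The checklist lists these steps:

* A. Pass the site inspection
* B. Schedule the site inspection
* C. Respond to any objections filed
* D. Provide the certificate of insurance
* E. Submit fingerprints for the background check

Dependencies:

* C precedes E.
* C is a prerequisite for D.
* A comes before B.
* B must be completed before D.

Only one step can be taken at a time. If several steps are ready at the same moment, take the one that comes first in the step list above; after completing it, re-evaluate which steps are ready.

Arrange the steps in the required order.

Nothing is required for A and C. A is listed earlier → A first.
Ready: B and C. B is listed earlier → B.
That leaves C as the only ready step → C.
D and E are both available; D is listed earlier → D.
That leaves E as the only ready step → E.

A, B, C, D, E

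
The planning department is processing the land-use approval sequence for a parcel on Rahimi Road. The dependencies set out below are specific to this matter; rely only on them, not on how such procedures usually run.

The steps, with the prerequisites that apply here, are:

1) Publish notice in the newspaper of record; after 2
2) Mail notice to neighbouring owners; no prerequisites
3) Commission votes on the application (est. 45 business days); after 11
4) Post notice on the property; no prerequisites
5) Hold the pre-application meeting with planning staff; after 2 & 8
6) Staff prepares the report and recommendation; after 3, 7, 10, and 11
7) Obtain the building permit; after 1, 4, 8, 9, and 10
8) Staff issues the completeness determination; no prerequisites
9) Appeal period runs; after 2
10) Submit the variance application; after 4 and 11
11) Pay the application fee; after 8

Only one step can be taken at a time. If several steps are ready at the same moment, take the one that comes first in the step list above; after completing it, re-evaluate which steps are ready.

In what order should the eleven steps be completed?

2 → 1 → 4 → 8 → 5 → 9 → 11 → 3 → 10 → 7 → 6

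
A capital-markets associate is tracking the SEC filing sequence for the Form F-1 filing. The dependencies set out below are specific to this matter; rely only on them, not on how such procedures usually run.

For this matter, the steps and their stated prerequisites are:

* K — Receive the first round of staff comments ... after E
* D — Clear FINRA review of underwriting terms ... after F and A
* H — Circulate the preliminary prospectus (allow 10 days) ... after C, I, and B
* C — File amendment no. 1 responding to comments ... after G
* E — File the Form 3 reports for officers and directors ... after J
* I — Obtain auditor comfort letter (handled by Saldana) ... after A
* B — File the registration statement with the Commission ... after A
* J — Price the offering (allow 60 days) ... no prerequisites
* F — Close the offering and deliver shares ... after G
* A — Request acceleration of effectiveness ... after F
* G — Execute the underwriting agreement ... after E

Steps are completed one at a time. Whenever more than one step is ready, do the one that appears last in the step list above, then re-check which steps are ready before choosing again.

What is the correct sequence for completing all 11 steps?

J E G F A B I C H D K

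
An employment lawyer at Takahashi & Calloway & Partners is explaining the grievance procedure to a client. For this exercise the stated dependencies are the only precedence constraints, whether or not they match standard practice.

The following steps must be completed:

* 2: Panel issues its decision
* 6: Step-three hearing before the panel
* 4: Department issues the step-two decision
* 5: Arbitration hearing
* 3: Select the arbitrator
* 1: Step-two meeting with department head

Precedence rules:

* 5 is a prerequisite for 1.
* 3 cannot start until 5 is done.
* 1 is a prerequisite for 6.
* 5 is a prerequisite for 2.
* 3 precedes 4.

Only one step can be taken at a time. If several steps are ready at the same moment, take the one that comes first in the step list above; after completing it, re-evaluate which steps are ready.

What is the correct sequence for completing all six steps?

5 → 2 → 3 → 4 → 1 → 6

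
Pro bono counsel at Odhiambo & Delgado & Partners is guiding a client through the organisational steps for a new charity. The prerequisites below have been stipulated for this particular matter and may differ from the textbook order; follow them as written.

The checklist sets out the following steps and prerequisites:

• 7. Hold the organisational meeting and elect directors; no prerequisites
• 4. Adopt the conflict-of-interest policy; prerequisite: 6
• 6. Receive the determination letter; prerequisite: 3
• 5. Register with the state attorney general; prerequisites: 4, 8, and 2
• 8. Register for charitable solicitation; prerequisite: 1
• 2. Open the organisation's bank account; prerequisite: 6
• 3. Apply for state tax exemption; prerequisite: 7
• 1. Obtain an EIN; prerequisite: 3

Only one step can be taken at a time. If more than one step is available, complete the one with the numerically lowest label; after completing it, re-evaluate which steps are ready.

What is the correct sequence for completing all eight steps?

7 3 1 6 2 4 8 5

7 has no prerequisites → 7 first.
3 needed 7, now all done → 3.
Now 1 and 6 have their prerequisites met. 1 has the earlier label, so 1 next.
8 now also ready, so the ready set is {6, 8}; 6 has the earlier label → 6.
Ready: 2, 4 and 8. 2 has the earlier label → 2.
4 and 8 are both available; 4 has the earlier label → 4.
That leaves 8 as the only ready step → 8.
5 needed 2, 4 and 8, now all done → 5.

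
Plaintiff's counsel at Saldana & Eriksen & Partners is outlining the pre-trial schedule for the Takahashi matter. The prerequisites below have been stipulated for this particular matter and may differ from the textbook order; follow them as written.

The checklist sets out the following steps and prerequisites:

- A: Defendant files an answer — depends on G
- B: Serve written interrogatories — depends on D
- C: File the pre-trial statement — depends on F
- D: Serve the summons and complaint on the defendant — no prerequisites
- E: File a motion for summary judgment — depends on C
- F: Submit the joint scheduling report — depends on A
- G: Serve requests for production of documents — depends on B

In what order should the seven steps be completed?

D is the only step with nothing outstanding, so it goes first.
B needed D, now all done → B.
G needed B, now all done → G.
A needed G, now all done → A.
F needed A, now all done → F.
C is the only step now ready → C.
E needed C, now all done → E.

D → B → G → A → F → C → E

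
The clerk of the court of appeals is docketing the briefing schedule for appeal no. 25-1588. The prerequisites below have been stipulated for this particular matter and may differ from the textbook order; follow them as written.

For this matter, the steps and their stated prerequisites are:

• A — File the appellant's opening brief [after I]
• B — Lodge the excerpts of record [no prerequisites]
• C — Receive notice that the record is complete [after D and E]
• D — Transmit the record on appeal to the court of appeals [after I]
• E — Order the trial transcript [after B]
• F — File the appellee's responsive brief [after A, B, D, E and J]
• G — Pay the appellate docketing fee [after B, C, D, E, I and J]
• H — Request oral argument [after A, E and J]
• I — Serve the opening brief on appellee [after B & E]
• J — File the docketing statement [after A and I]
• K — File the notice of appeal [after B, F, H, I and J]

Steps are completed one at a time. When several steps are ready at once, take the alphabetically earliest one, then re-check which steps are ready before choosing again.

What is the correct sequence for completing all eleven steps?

B → E → I → A → D → C → J → F → G → H → K

B is the only step with nothing outstanding, so it goes first.
E needed B, now all done → E.
I is the only step now ready → I.
A and D are both available; A has the earlier label → A.
J now also ready, so the ready set is {D, J}; D has the earlier label → D.
C now also ready, so the ready set is {C, J}; C has the earlier label → C.
That leaves J as the only ready step → J.
F, G and H are all available; F has the earlier label → F.
Now G and H have their prerequisites met. G has the earlier label, so G next.
That leaves H as the only ready step → H.
K needed B, F, H, I and J, now all done → K.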